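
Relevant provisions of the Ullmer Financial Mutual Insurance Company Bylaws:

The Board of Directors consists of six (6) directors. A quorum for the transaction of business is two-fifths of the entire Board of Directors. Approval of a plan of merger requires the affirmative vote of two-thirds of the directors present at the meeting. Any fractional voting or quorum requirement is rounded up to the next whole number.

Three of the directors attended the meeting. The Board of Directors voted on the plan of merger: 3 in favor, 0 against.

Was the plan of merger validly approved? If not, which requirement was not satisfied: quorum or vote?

Valid — all requirements satisfied.

Quorum: 3 present; quorum is 3. Satisfied.
Vote: the plan of merger requires two-thirds of the directors present (3). 2/3 of 3 = 2, so 2 affirmative votes are needed; 3 voted in favor. Satisfied.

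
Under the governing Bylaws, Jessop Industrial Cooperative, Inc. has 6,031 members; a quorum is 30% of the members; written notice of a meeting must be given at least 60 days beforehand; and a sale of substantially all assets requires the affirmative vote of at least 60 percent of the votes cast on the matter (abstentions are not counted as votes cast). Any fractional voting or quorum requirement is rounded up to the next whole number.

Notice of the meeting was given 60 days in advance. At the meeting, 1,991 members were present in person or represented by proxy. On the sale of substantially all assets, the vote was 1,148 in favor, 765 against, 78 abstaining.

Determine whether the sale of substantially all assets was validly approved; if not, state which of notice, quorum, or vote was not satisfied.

Valid — all requirements satisfied.

Notice: 60 days given; 60 required. Satisfied.
Quorum: 30% of 6,031 = 1,809.30, rounded up to 1,810; 1,991 present. Satisfied.
Vote: requires three-fifths of the votes cast (1,991 − 78 abstaining = 1,913); 3/5 of 1913 = 1147.80, rounded up to 1148, so 1,148 needed; 1,148 in favor. Satisfied.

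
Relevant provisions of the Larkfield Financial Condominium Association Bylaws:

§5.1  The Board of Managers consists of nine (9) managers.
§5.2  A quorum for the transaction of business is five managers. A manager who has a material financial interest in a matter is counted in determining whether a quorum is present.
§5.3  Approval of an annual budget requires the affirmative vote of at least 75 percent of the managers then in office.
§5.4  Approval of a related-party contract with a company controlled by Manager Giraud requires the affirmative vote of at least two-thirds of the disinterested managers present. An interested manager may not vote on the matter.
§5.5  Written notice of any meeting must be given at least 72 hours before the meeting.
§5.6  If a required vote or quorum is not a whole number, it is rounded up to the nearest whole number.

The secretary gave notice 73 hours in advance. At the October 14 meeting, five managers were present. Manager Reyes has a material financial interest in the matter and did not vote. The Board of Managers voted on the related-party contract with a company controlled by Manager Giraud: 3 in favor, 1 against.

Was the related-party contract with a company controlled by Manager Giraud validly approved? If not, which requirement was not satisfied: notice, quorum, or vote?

Notice: 73 hours given; 72 required (73 ≥ 72). Satisfied.
Quorum: 5 present (interested managers count toward quorum); quorum is 5. Satisfied.
Vote: the related-party contract with a company controlled by Manager Giraud requires two-thirds of the disinterested managers present (5 − 1 = 4). 2/3 of 4 = 2.67, rounded up to 3, so 3 affirmative votes are needed; 3 voted in favor. Satisfied.

Valid — all requirements satisfied.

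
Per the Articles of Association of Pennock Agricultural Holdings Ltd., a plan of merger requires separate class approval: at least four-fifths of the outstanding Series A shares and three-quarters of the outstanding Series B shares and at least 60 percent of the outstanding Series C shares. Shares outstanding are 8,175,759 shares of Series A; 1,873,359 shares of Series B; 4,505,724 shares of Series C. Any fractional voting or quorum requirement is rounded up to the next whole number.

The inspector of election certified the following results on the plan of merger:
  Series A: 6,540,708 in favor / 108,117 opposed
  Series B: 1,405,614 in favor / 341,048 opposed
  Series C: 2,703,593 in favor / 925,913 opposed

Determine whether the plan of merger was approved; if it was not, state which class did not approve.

Approved — every class gave the required vote.

Series A: 4/5 of 8175759 = 6540607.20, rounded up to 6540608; 6,540,608 required, 6,540,708 in favor — approved.
Series B: 3/4 of 1873359 = 1405019.25, rounded up to 1405020; 1,405,020 required, 1,405,614 in favor — approved.
Series C: 3/5 of 4505724 = 2703434.40, rounded up to 2703435; 2,703,435 required, 2,703,593 in favor — approved.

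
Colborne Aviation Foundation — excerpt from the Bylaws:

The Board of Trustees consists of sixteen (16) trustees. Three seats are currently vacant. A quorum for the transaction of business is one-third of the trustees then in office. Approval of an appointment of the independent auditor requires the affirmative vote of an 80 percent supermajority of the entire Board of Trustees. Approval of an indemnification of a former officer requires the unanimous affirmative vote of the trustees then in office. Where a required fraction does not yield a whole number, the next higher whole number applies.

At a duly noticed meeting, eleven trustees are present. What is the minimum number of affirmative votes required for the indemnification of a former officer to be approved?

13

The indemnification of a former officer requires the unanimous vote of the trustees then in office (13).
Unanimous means all 13.
(Only 11 can vote, so the indemnification of a former officer cannot pass at this meeting, but the required vote is still 13.)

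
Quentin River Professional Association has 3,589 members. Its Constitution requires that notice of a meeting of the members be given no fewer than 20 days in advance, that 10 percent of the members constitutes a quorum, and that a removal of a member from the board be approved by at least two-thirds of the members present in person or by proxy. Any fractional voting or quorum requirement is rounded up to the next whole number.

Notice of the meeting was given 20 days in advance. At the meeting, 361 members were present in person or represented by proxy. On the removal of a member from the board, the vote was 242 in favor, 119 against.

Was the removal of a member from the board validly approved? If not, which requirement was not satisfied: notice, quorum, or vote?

Valid — all requirements satisfied.

Notice: 20 days given; 20 required. Satisfied.
Quorum: 10% of 3,589 = 358.90, rounded up to 359; 361 present. Satisfied.
Vote: requires two-thirds of those present (361); 2/3 of 361 = 240.67, rounded up to 241, so 241 needed; 242 in favor. Satisfied.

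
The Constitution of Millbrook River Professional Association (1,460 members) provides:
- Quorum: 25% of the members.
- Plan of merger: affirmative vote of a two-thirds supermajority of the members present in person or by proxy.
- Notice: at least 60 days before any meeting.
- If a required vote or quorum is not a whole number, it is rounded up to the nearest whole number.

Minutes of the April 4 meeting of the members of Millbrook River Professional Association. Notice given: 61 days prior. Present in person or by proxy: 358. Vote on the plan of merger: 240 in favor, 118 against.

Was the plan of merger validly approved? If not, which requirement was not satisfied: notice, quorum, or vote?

Invalid — quorum requirement not satisfied.

Notice: 61 days given; 60 required. Satisfied.
Quorum: 25% of 1,460 = 365; 358 present. Not satisfied.
Vote: requires two-thirds of those present (358); 2/3 of 358 = 238.67, rounded up to 239, so 239 needed; 240 in favor. Satisfied.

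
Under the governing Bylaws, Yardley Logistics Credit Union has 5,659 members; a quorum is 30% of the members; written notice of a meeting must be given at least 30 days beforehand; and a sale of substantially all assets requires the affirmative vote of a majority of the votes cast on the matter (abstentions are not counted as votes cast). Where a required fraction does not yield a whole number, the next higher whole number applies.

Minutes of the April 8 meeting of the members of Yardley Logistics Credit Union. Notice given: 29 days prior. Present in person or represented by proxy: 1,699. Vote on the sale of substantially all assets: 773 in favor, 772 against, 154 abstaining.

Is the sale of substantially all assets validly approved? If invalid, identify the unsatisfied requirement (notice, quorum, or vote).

Notice: 29 days given; 30 required. Not satisfied.
Quorum: 30% of 5,659 = 1,697.70, rounded up to 1,698; 1,699 present. Satisfied.
Vote: requires a majority of the votes cast (1,699 − 154 abstaining = 1,545); a majority of 1545 is 773, so 773 needed; 773 in favor. Satisfied.

Invalid — notice requirement not satisfied.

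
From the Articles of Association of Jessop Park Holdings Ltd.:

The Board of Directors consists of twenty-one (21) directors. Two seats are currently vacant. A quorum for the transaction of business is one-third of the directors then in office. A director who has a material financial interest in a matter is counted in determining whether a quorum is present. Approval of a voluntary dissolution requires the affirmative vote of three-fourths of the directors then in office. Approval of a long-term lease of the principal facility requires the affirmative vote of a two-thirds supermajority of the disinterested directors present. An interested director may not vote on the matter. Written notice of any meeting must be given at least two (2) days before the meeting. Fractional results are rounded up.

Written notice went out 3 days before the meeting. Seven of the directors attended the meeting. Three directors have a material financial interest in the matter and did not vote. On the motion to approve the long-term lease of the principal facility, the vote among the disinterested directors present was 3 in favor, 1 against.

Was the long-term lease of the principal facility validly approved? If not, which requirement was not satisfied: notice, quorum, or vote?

Valid — all requirements satisfied.

Notice: 3 days given; 2 required (3 ≥ 2). Satisfied.
Quorum: 7 present (interested directors count toward quorum); quorum is 7. Satisfied.
Vote: the long-term lease of the principal facility requires two-thirds of the disinterested directors present (7 − 3 = 4). 2/3 of 4 = 2.67, rounded up to 3, so 3 affirmative votes are needed; 3 voted in favor. Satisfied.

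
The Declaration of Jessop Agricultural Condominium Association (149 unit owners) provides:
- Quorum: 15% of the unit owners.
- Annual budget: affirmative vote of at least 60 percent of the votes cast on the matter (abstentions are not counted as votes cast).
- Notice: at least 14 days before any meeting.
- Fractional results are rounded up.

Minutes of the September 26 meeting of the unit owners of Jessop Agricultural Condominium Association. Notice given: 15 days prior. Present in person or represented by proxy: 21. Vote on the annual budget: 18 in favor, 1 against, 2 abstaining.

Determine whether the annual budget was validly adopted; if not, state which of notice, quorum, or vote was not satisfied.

Notice: 15 days given; 14 required. Satisfied.
Quorum: 15% of 149 = 22.35, rounded up to 23; 21 present. Not satisfied.
Vote: requires three-fifths of the votes cast (21 − 2 abstaining = 19); 3/5 of 19 = 11.40, rounded up to 12, so 12 needed; 18 in favor. Satisfied.

Invalid — quorum requirement not satisfied.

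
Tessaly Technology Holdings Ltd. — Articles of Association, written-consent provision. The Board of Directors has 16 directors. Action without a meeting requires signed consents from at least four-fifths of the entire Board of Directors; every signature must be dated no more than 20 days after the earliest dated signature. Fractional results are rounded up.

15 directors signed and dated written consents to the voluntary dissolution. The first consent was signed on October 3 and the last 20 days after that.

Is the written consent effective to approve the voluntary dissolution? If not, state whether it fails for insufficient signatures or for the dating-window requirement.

Signatures required: at least four-fifths of 16 — 4/5 of 16 = 12.80, rounded up to 13, so 13 needed; 15 signed. Sufficient.
Dating window: the latest signature is 20 days after the earliest; the limit is 20 days. Within the window.

Effective — both the signature and dating-window requirements are satisfied.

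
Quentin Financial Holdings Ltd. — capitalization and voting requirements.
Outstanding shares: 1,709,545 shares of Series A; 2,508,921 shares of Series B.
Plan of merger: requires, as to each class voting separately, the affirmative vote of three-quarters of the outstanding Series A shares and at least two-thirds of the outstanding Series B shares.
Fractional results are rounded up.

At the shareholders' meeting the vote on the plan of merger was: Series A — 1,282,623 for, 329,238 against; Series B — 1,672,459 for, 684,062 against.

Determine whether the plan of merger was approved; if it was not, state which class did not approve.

Series A: 3/4 of 1709545 = 1282158.75, rounded up to 1282159; 1,282,159 required, 1,282,623 in favor — approved.
Series B: 2/3 of 2508921 = 1672614; 1,672,614 required, 1,672,459 in favor — not approved.

Not approved — the Series B shares did not give the required vote.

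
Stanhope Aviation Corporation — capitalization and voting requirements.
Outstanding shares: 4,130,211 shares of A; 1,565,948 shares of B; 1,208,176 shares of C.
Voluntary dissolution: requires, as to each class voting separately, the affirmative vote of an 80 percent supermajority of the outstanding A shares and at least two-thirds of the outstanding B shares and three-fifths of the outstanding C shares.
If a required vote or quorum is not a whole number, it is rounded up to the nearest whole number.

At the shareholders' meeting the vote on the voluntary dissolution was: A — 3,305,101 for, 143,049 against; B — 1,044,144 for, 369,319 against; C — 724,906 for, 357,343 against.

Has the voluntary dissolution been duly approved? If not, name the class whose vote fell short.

Approved — every class gave the required vote.

A: 4/5 of 4130211 = 3304168.80, rounded up to 3304169; 3,304,169 required, 3,305,101 in favor — approved.
B: 2/3 of 1565948 = 1043965.33, rounded up to 1043966; 1,043,966 required, 1,044,144 in favor — approved.
C: 3/5 of 1208176 = 724905.60, rounded up to 724906; 724,906 required, 724,906 in favor — approved.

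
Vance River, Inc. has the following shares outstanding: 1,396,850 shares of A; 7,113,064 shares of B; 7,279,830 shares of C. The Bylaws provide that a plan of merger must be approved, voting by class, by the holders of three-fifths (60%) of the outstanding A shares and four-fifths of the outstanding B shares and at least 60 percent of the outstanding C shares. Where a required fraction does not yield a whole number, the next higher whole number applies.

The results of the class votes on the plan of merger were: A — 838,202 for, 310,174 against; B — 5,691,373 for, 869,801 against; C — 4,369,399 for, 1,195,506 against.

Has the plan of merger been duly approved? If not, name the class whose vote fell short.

Approved — every class gave the required vote.

A: 3/5 of 1396850 = 838110; 838,110 required, 838,202 in favor — approved.
B: 4/5 of 7113064 = 5690451.20, rounded up to 5690452; 5,690,452 required, 5,691,373 in favor — approved.
C: 3/5 of 7279830 = 4367898; 4,367,898 required, 4,369,399 in favor — approved.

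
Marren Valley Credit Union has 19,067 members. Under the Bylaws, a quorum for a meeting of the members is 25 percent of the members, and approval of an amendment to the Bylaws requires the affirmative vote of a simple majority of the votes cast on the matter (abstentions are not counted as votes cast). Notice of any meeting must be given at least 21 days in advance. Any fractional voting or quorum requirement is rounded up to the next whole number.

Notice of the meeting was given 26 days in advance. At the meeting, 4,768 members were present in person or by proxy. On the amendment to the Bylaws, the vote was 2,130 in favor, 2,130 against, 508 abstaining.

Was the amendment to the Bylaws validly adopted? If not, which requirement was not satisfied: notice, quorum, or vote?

Notice: 26 days given; 21 required. Satisfied.
Quorum: 25% of 19,067 = 4,766.75, rounded up to 4,767; 4,768 present. Satisfied.
Vote: requires a majority of the votes cast (4,768 − 508 abstaining = 4,260); a majority of 4260 is 2131, so 2,131 needed; 2,130 in favor. Not satisfied.

Invalid — vote requirement not satisfied.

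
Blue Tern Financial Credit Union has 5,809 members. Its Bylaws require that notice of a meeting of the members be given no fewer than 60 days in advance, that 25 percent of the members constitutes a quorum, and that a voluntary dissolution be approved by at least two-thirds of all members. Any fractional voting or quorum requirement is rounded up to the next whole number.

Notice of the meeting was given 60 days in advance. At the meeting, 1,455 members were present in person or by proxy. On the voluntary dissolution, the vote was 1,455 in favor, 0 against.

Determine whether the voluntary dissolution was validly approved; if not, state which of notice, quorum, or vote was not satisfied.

Invalid — vote requirement not satisfied.

Notice: 60 days given; 60 required. Satisfied.
Quorum: 25% of 5,809 = 1,452.25, rounded up to 1,453; 1,455 present. Satisfied.
Vote: requires two-thirds of all members (5,809); 2/3 of 5809 = 3872.67, rounded up to 3873, so 3,873 needed; 1,455 in favor. Not satisfied.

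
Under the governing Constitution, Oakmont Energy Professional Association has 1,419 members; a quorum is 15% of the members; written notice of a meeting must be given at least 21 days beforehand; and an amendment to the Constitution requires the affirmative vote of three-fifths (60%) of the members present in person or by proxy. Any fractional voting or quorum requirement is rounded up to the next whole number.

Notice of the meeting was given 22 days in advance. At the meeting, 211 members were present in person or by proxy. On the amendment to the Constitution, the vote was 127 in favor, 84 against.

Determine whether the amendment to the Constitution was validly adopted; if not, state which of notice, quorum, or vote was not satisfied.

Notice: 22 days given; 21 required. Satisfied.
Quorum: 15% of 1,419 = 212.85, rounded up to 213; 211 present. Not satisfied.
Vote: requires three-fifths of those present (211); 3/5 of 211 = 126.60, rounded up to 127, so 127 needed; 127 in favor. Satisfied.

Invalid — quorum requirement not satisfied.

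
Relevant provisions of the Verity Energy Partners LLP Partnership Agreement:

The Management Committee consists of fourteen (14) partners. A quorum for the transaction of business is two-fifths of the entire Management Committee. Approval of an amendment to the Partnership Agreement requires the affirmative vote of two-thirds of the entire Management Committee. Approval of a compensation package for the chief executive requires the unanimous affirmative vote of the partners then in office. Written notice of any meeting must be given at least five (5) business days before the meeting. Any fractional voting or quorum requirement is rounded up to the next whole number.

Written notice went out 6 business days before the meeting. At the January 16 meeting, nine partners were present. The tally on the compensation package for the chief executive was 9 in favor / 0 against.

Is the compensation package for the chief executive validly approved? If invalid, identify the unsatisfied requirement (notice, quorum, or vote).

Notice: 6 business days given; 5 required (6 ≥ 5). Satisfied.
Quorum: 9 present; quorum is 6. Satisfied.
Vote: the compensation package for the chief executive requires the unanimous vote of the partners then in office (14). Unanimous means all 14, so 14 affirmative votes are needed; 9 voted in favor. Not satisfied.

Invalid — vote requirement not satisfied.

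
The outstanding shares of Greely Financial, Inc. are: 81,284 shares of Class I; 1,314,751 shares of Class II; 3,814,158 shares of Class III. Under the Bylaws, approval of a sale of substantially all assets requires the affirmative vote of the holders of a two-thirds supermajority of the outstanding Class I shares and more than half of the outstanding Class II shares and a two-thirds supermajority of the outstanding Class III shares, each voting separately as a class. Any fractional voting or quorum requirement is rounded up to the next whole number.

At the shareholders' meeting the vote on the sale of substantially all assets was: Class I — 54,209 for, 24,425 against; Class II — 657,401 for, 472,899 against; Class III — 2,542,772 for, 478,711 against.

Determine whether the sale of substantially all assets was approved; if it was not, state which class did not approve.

Class I: 2/3 of 81284 = 54189.33, rounded up to 54190; 54,190 required, 54,209 in favor — approved.
Class II: a majority of 1314751 is 657376; 657,376 required, 657,401 in favor — approved.
Class III: 2/3 of 3814158 = 2542772; 2,542,772 required, 2,542,772 in favor — approved.

Approved — every class gave the required vote.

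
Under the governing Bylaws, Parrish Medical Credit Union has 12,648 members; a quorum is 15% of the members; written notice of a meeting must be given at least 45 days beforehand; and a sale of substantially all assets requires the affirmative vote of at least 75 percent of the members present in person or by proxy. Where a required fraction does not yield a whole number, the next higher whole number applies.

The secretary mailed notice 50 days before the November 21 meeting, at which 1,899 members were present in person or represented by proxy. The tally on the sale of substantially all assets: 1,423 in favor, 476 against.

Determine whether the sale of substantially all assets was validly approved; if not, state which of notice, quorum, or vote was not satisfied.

Notice: 50 days given; 45 required. Satisfied.
Quorum: 15% of 12,648 = 1,897.20, rounded up to 1,898; 1,899 present. Satisfied.
Vote: requires three-fourths of those present (1,899); 3/4 of 1899 = 1424.25, rounded up to 1425, so 1,425 needed; 1,423 in favor. Not satisfied.

Invalid — vote requirement not satisfied.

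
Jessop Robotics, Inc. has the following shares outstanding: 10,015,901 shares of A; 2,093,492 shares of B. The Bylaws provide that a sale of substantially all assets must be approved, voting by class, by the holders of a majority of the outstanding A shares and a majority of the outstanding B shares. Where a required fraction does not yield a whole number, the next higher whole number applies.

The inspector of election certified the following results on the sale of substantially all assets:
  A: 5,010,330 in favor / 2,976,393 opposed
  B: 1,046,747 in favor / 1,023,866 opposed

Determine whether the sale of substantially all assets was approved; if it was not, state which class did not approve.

A: a majority of 10015901 is 5007951; 5,007,951 required, 5,010,330 in favor — approved.
B: a majority of 2093492 is 1046747; 1,046,747 required, 1,046,747 in favor — approved.

Approved — every class gave the required vote.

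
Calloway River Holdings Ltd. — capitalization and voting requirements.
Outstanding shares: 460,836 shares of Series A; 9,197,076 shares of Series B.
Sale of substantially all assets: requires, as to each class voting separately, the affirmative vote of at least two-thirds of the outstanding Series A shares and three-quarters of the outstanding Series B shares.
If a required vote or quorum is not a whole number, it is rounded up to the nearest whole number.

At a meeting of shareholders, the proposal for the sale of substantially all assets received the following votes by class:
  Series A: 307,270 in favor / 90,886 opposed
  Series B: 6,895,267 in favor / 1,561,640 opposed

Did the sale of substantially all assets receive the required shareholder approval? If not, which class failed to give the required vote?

Series A: 2/3 of 460836 = 307224; 307,224 required, 307,270 in favor — approved.
Series B: 3/4 of 9197076 = 6897807; 6,897,807 required, 6,895,267 in favor — not approved.

Not approved — the Series B shares did not give the required vote.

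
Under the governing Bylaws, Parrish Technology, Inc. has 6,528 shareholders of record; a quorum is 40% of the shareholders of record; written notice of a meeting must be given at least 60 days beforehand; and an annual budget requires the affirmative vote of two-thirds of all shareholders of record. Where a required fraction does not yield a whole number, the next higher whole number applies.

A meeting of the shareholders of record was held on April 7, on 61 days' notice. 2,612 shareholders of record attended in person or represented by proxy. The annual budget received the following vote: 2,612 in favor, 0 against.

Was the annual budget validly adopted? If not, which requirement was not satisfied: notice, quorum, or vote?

Notice: 61 days given; 60 required. Satisfied.
Quorum: 40% of 6,528 = 2,611.20, rounded up to 2,612; 2,612 present. Satisfied.
Vote: requires two-thirds of all shareholders of record (6,528); 2/3 of 6528 = 4352, so 4,352 needed; 2,612 in favor. Not satisfied.

Invalid — vote requirement not satisfied.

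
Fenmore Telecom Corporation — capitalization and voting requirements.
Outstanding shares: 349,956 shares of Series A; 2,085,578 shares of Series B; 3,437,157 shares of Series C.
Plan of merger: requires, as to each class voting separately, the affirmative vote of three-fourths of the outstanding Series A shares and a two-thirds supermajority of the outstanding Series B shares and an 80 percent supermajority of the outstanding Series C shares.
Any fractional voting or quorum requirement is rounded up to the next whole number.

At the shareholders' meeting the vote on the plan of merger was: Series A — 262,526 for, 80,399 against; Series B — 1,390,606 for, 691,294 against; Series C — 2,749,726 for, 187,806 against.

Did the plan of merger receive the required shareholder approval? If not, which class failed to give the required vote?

Series A: 3/4 of 349956 = 262467; 262,467 required, 262,526 in favor — approved.
Series B: 2/3 of 2085578 = 1390385.33, rounded up to 1390386; 1,390,386 required, 1,390,606 in favor — approved.
Series C: 4/5 of 3437157 = 2749725.60, rounded up to 2749726; 2,749,726 required, 2,749,726 in favor — approved.

Approved — every class gave the required vote.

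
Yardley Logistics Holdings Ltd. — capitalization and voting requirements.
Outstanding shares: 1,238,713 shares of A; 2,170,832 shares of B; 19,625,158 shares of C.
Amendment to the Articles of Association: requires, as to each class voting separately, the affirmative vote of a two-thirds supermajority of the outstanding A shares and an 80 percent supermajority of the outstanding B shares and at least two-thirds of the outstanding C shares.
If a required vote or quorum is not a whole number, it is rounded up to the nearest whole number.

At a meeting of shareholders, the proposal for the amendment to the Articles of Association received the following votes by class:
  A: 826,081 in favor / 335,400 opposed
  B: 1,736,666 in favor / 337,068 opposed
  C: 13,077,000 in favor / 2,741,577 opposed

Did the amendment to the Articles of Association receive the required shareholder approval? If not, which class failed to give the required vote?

Not approved — the C shares did not give the required vote.

A: 2/3 of 1238713 = 825808.67, rounded up to 825809; 825,809 required, 826,081 in favor — approved.
B: 4/5 of 2170832 = 1736665.60, rounded up to 1736666; 1,736,666 required, 1,736,666 in favor — approved.
C: 2/3 of 19625158 = 13083438.67, rounded up to 13083439; 13,083,439 required, 13,077,000 in favor — not approved.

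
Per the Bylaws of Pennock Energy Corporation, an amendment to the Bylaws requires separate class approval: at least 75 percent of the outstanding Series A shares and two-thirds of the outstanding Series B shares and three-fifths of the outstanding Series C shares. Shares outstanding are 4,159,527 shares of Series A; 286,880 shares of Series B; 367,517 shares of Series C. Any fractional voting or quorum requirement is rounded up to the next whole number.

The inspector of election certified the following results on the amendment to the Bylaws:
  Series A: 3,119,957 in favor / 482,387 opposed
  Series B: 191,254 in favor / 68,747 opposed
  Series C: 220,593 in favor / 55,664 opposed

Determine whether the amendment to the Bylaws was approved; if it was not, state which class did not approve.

Series A: 3/4 of 4159527 = 3119645.25, rounded up to 3119646; 3,119,646 required, 3,119,957 in favor — approved.
Series B: 2/3 of 286880 = 191253.33, rounded up to 191254; 191,254 required, 191,254 in favor — approved.
Series C: 3/5 of 367517 = 220510.20, rounded up to 220511; 220,511 required, 220,593 in favor — approved.

Approved — every class gave the required vote.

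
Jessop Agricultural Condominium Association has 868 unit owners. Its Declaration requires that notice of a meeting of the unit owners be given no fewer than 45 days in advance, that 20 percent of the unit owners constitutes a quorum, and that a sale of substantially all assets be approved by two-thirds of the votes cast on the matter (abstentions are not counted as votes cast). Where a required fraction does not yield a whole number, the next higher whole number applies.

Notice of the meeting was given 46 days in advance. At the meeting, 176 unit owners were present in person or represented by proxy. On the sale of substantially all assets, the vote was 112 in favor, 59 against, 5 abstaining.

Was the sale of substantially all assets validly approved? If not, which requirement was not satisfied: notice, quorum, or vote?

Notice: 46 days given; 45 required. Satisfied.
Quorum: 20% of 868 = 173.60, rounded up to 174; 176 present. Satisfied.
Vote: requires two-thirds of the votes cast (176 − 5 abstaining = 171); 2/3 of 171 = 114, so 114 needed; 112 in favor. Not satisfied.

Invalid — vote requirement not satisfied.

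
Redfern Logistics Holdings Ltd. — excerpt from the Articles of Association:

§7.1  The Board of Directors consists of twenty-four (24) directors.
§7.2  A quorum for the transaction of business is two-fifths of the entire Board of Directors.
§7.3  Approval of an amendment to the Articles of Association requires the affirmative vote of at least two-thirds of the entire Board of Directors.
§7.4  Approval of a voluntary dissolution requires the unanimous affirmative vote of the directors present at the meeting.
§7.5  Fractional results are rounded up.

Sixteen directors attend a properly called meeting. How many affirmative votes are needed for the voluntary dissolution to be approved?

16

The voluntary dissolution requires the unanimous vote of the directors present (16).
Unanimous means all 16.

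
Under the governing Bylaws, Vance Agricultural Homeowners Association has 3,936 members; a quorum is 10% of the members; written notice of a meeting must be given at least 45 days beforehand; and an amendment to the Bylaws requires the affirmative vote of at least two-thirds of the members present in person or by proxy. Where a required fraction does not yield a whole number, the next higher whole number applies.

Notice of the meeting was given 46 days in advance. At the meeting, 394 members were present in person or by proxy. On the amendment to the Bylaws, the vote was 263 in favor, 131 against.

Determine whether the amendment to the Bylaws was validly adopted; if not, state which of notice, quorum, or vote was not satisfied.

Notice: 46 days given; 45 required. Satisfied.
Quorum: 10% of 3,936 = 393.60, rounded up to 394; 394 present. Satisfied.
Vote: requires two-thirds of those present (394); 2/3 of 394 = 262.67, rounded up to 263, so 263 needed; 263 in favor. Satisfied.

Valid — all requirements satisfied.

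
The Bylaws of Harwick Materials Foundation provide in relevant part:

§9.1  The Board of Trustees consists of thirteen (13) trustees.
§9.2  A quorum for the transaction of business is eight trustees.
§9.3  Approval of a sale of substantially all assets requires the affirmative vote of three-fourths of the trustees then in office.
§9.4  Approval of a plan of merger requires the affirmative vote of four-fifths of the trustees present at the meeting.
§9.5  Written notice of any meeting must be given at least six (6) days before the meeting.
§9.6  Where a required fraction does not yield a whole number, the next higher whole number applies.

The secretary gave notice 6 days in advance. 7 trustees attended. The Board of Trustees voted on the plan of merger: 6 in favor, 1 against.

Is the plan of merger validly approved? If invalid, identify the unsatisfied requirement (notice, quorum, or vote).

Invalid — quorum requirement not satisfied.

Notice: 6 days given; 6 required (6 ≥ 6). Satisfied.
Quorum: 7 present; quorum is 8. Not satisfied.
Vote: the plan of merger requires four-fifths of the trustees present (7). 4/5 of 7 = 5.60, rounded up to 6, so 6 affirmative votes are needed; 6 voted in favor. Satisfied. (Moot — without a quorum no business can be validly transacted.)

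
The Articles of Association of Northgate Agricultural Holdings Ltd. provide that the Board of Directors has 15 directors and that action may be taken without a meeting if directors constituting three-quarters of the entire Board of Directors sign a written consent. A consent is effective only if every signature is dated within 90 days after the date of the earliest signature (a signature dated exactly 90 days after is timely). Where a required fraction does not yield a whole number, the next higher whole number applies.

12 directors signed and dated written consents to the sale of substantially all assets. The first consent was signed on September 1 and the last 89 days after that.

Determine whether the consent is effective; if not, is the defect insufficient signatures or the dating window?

Signatures required: three-quarters of 15 — 3/4 of 15 = 11.25, rounded up to 12, so 12 needed; 12 signed. Sufficient.
Dating window: the latest signature is 89 days after the earliest; the limit is 90 days. Within the window.

Effective — both the signature and dating-window requirements are satisfied.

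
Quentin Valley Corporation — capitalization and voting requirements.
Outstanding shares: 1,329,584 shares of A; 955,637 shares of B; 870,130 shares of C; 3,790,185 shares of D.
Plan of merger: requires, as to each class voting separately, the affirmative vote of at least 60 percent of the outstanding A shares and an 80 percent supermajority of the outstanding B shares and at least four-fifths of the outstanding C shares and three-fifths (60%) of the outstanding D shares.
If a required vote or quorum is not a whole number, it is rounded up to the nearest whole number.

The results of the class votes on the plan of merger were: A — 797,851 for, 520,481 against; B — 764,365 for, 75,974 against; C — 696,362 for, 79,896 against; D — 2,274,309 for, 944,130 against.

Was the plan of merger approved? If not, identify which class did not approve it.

A: 3/5 of 1329584 = 797750.40, rounded up to 797751; 797,751 required, 797,851 in favor — approved.
B: 4/5 of 955637 = 764509.60, rounded up to 764510; 764,510 required, 764,365 in favor — not approved.
C: 4/5 of 870130 = 696104; 696,104 required, 696,362 in favor — approved.
D: 3/5 of 3790185 = 2274111; 2,274,111 required, 2,274,309 in favor — approved.

Not approved — the B shares did not give the required vote.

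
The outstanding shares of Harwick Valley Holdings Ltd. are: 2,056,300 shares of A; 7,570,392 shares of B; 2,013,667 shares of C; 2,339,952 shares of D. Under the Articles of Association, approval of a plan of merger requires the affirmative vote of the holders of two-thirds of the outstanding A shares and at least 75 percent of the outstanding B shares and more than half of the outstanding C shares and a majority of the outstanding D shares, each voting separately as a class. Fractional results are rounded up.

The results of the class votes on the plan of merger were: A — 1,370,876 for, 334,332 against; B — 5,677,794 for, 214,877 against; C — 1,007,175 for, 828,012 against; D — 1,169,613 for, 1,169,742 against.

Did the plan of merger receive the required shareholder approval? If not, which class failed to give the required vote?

A: 2/3 of 2056300 = 1370866.67, rounded up to 1370867; 1,370,867 required, 1,370,876 in favor — approved.
B: 3/4 of 7570392 = 5677794; 5,677,794 required, 5,677,794 in favor — approved.
C: a majority of 2013667 is 1006834; 1,006,834 required, 1,007,175 in favor — approved.
D: a majority of 2339952 is 1169977; 1,169,977 required, 1,169,613 in favor — not approved.

Not approved — the D shares did not give the required vote.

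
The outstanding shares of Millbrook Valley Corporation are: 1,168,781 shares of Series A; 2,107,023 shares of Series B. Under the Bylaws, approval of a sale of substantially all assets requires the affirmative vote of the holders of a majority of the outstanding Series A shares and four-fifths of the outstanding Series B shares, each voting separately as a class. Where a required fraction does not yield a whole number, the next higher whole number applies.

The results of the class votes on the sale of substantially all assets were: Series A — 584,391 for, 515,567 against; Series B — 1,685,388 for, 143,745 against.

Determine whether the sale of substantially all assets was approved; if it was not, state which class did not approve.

Series A: a majority of 1168781 is 584391; 584,391 required, 584,391 in favor — approved.
Series B: 4/5 of 2107023 = 1685618.40, rounded up to 1685619; 1,685,619 required, 1,685,388 in favor — not approved.

Not approved — the Series B shares did not give the required vote.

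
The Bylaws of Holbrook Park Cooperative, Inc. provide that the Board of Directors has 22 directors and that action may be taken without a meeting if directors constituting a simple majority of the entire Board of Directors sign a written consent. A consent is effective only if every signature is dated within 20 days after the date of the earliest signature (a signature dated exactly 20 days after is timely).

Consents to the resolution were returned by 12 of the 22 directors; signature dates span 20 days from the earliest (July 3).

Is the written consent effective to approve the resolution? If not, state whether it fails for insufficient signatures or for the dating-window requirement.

Signatures required: a simple majority of 22 — a majority of 22 is 12, so 12 needed; 12 signed. Sufficient.
Dating window: the latest signature is 20 days after the earliest; the limit is 20 days. Within the window.

Effective — both the signature and dating-window requirements are satisfied.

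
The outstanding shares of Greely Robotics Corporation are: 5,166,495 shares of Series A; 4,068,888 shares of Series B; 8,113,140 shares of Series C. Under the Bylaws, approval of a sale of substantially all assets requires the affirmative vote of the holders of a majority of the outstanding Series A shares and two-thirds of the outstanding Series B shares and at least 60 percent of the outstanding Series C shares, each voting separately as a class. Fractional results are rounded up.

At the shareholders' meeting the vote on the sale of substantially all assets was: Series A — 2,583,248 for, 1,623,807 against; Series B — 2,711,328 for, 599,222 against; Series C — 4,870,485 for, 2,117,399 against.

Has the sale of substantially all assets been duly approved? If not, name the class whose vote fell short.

Not approved — the Series B shares did not give the required vote.

Series A: a majority of 5166495 is 2583248; 2,583,248 required, 2,583,248 in favor — approved.
Series B: 2/3 of 4068888 = 2712592; 2,712,592 required, 2,711,328 in favor — not approved.
Series C: 3/5 of 8113140 = 4867884; 4,867,884 required, 4,870,485 in favor — approved.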